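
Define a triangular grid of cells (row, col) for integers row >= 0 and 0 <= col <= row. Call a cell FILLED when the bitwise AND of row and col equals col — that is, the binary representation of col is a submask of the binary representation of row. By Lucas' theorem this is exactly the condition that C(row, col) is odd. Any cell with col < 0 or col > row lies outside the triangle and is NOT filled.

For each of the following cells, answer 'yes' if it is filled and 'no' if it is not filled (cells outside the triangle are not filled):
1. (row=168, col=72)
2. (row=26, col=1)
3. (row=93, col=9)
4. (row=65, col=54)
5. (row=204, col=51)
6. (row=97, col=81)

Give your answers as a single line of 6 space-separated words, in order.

(168,72): row=0b10101000, col=0b1001000, row AND col = 0b1000 = 8; 8 != 72 -> empty
(26,1): row=0b11010, col=0b1, row AND col = 0b0 = 0; 0 != 1 -> empty
(93,9): row=0b1011101, col=0b1001, row AND col = 0b1001 = 9; 9 == 9 -> filled
(65,54): row=0b1000001, col=0b110110, row AND col = 0b0 = 0; 0 != 54 -> empty
(204,51): row=0b11001100, col=0b110011, row AND col = 0b0 = 0; 0 != 51 -> empty
(97,81): row=0b1100001, col=0b1010001, row AND col = 0b1000001 = 65; 65 != 81 -> empty

Answer: no no yes no no no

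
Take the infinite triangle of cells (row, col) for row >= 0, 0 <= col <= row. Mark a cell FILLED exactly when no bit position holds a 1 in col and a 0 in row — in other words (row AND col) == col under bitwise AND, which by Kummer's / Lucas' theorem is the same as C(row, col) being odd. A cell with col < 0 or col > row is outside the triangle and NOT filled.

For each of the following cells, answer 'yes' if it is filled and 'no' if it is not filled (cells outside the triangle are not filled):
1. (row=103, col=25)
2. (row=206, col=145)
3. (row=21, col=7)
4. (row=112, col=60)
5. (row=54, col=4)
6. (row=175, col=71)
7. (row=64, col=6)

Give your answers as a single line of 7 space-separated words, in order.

Answer: no no no no yes no no

Derivation:
(103,25): row=0b1100111, col=0b11001, row AND col = 0b1 = 1; 1 != 25 -> empty
(206,145): row=0b11001110, col=0b10010001, row AND col = 0b10000000 = 128; 128 != 145 -> empty
(21,7): row=0b10101, col=0b111, row AND col = 0b101 = 5; 5 != 7 -> empty
(112,60): row=0b1110000, col=0b111100, row AND col = 0b110000 = 48; 48 != 60 -> empty
(54,4): row=0b110110, col=0b100, row AND col = 0b100 = 4; 4 == 4 -> filled
(175,71): row=0b10101111, col=0b1000111, row AND col = 0b111 = 7; 7 != 71 -> empty
(64,6): row=0b1000000, col=0b110, row AND col = 0b0 = 0; 0 != 6 -> empty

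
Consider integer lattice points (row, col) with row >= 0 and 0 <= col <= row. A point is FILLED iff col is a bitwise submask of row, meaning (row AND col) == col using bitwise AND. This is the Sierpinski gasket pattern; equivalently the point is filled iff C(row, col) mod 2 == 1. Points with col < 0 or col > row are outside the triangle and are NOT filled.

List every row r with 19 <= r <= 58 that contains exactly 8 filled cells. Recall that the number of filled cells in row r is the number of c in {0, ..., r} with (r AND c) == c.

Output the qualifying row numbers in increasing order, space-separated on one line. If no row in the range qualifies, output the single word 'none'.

Row r has 2^popcount(r) filled cells, so we need popcount(r) = log2(8) = 3.
Scan r = 19..58 and keep those with exactly 3 one-bits:
r=19=10011 popcount=3 -> KEEP
r=20=10100 popcount=2 -> skip
r=21=10101 popcount=3 -> KEEP
r=22=10110 popcount=3 -> KEEP
r=23=10111 popcount=4 -> skip
r=24=11000 popcount=2 -> skip
r=25=11001 popcount=3 -> KEEP
r=26=11010 popcount=3 -> KEEP
r=27=11011 popcount=4 -> skip
r=28=11100 popcount=3 -> KEEP
r=29=11101 popcount=4 -> skip
r=30=11110 popcount=4 -> skip
r=31=11111 popcount=5 -> skip
r=32=100000 popcount=1 -> skip
r=33=100001 popcount=2 -> skip
r=34=100010 popcount=2 -> skip
r=35=100011 popcount=3 -> KEEP
r=36=100100 popcount=2 -> skip
r=37=100101 popcount=3 -> KEEP
r=38=100110 popcount=3 -> KEEP
r=39=100111 popcount=4 -> skip
r=40=101000 popcount=2 -> skip
r=41=101001 popcount=3 -> KEEP
r=42=101010 popcount=3 -> KEEP
r=43=101011 popcount=4 -> skip
r=44=101100 popcount=3 -> KEEP
r=45=101101 popcount=4 -> skip
r=46=101110 popcount=4 -> skip
r=47=101111 popcount=5 -> skip
r=48=110000 popcount=2 -> skip
r=49=110001 popcount=3 -> KEEP
r=50=110010 popcount=3 -> KEEP
r=51=110011 popcount=4 -> skip
r=52=110100 popcount=3 -> KEEP
r=53=110101 popcount=4 -> skip
r=54=110110 popcount=4 -> skip
r=55=110111 popcount=5 -> skip
r=56=111000 popcount=3 -> KEEP
r=57=111001 popcount=4 -> skip
r=58=111010 popcount=4 -> skip
Kept rows: 19 21 22 25 26 28 35 37 38 41 42 44 49 50 52 56

Answer: 19 21 22 25 26 28 35 37 38 41 42 44 49 50 52 56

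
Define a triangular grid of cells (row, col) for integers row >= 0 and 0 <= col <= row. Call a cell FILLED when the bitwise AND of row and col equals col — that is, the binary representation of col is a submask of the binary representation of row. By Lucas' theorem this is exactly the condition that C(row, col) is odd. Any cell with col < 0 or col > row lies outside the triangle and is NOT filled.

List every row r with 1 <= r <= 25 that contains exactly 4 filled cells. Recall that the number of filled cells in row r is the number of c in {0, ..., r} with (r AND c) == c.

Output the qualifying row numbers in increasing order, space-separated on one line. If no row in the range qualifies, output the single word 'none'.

Answer: 3 5 6 9 10 12 17 18 20 24

Derivation:
Row r has 2^popcount(r) filled cells, so we need popcount(r) = log2(4) = 2.
Scan r = 1..25 and keep those with exactly 2 one-bits:
r=1=1 popcount=1 -> skip
r=2=10 popcount=1 -> skip
r=3=11 popcount=2 -> KEEP
r=4=100 popcount=1 -> skip
r=5=101 popcount=2 -> KEEP
r=6=110 popcount=2 -> KEEP
r=7=111 popcount=3 -> skip
r=8=1000 popcount=1 -> skip
r=9=1001 popcount=2 -> KEEP
r=10=1010 popcount=2 -> KEEP
r=11=1011 popcount=3 -> skip
r=12=1100 popcount=2 -> KEEP
r=13=1101 popcount=3 -> skip
r=14=1110 popcount=3 -> skip
r=15=1111 popcount=4 -> skip
r=16=10000 popcount=1 -> skip
r=17=10001 popcount=2 -> KEEP
r=18=10010 popcount=2 -> KEEP
r=19=10011 popcount=3 -> skip
r=20=10100 popcount=2 -> KEEP
r=21=10101 popcount=3 -> skip
r=22=10110 popcount=3 -> skip
r=23=10111 popcount=4 -> skip
r=24=11000 popcount=2 -> KEEP
r=25=11001 popcount=3 -> skip
Kept rows: 3 5 6 9 10 12 17 18 20 24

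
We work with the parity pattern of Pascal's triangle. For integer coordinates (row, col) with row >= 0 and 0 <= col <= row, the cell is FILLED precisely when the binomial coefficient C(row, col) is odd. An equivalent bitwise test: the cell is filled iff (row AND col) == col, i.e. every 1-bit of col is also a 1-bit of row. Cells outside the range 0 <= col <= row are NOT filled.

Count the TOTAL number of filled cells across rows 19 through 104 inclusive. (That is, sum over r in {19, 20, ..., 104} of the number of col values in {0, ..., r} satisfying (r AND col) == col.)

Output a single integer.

Answer: 1240

Derivation:
r19=10011 pc3: +8 =8
r20=10100 pc2: +4 =12
r21=10101 pc3: +8 =20
r22=10110 pc3: +8 =28
r23=10111 pc4: +16 =44
r24=11000 pc2: +4 =48
r25=11001 pc3: +8 =56
r26=11010 pc3: +8 =64
r27=11011 pc4: +16 =80
r28=11100 pc3: +8 =88
r29=11101 pc4: +16 =104
r30=11110 pc4: +16 =120
r31=11111 pc5: +32 =152
r32=100000 pc1: +2 =154
r33=100001 pc2: +4 =158
r34=100010 pc2: +4 =162
r35=100011 pc3: +8 =170
r36=100100 pc2: +4 =174
r37=100101 pc3: +8 =182
r38=100110 pc3: +8 =190
r39=100111 pc4: +16 =206
r40=101000 pc2: +4 =210
r41=101001 pc3: +8 =218
r42=101010 pc3: +8 =226
r43=101011 pc4: +16 =242
r44=101100 pc3: +8 =250
r45=101101 pc4: +16 =266
r46=101110 pc4: +16 =282
r47=101111 pc5: +32 =314
r48=110000 pc2: +4 =318
r49=110001 pc3: +8 =326
r50=110010 pc3: +8 =334
r51=110011 pc4: +16 =350
r52=110100 pc3: +8 =358
r53=110101 pc4: +16 =374
r54=110110 pc4: +16 =390
r55=110111 pc5: +32 =422
r56=111000 pc3: +8 =430
r57=111001 pc4: +16 =446
r58=111010 pc4: +16 =462
r59=111011 pc5: +32 =494
r60=111100 pc4: +16 =510
r61=111101 pc5: +32 =542
r62=111110 pc5: +32 =574
r63=111111 pc6: +64 =638
r64=1000000 pc1: +2 =640
r65=1000001 pc2: +4 =644
r66=1000010 pc2: +4 =648
r67=1000011 pc3: +8 =656
r68=1000100 pc2: +4 =660
r69=1000101 pc3: +8 =668
r70=1000110 pc3: +8 =676
r71=1000111 pc4: +16 =692
r72=1001000 pc2: +4 =696
r73=1001001 pc3: +8 =704
r74=1001010 pc3: +8 =712
r75=1001011 pc4: +16 =728
r76=1001100 pc3: +8 =736
r77=1001101 pc4: +16 =752
r78=1001110 pc4: +16 =768
r79=1001111 pc5: +32 =800
r80=1010000 pc2: +4 =804
r81=1010001 pc3: +8 =812
r82=1010010 pc3: +8 =820
r83=1010011 pc4: +16 =836
r84=1010100 pc3: +8 =844
r85=1010101 pc4: +16 =860
r86=1010110 pc4: +16 =876
r87=1010111 pc5: +32 =908
r88=1011000 pc3: +8 =916
r89=1011001 pc4: +16 =932
r90=1011010 pc4: +16 =948
r91=1011011 pc5: +32 =980
r92=1011100 pc4: +16 =996
r93=1011101 pc5: +32 =1028
r94=1011110 pc5: +32 =1060
r95=1011111 pc6: +64 =1124
r96=1100000 pc2: +4 =1128
r97=1100001 pc3: +8 =1136
r98=1100010 pc3: +8 =1144
r99=1100011 pc4: +16 =1160
r100=1100100 pc3: +8 =1168
r101=1100101 pc4: +16 =1184
r102=1100110 pc4: +16 =1200
r103=1100111 pc5: +32 =1232
r104=1101000 pc3: +8 =1240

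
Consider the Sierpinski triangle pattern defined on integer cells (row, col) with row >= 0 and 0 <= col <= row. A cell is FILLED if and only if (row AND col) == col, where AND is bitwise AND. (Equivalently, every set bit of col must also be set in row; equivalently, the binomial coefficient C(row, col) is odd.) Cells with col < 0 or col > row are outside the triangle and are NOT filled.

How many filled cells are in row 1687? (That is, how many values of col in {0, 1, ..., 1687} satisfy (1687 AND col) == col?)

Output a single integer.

1687 in binary = 11010010111
popcount(1687) = number of 1-bits in 11010010111 = 7
A col c satisfies (1687 AND c) == c iff every set bit of c is also set in 1687; each of the 7 set bits of 1687 can independently be on or off in c.
count = 2^7 = 128

Answer: 128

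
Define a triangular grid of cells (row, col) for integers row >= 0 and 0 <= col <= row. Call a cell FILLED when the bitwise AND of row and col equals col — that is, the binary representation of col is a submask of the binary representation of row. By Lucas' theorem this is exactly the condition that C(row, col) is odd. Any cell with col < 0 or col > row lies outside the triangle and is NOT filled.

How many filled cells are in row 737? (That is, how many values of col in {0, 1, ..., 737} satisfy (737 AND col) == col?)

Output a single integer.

Answer: 32

Derivation:
737 in binary = 1011100001
popcount(737) = number of 1-bits in 1011100001 = 5
A col c satisfies (737 AND c) == c iff every set bit of c is also set in 737; each of the 5 set bits of 737 can independently be on or off in c.
count = 2^5 = 32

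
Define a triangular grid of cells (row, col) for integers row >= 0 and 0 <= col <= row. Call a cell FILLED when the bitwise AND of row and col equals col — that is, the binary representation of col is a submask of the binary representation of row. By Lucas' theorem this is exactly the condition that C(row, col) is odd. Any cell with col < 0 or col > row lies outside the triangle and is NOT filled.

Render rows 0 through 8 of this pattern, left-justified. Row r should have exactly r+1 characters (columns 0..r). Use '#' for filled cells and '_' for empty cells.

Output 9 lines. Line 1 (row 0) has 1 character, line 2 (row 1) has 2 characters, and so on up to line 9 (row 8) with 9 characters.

Answer: #
##
#_#
####
#___#
##__##
#_#_#_#
########
#_______#

Derivation:
r0=0: #
r1=1: ##
r2=10: #_#
r3=11: ####
r4=100: #___#
r5=101: ##__##
r6=110: #_#_#_#
r7=111: ########
r8=1000: #_______#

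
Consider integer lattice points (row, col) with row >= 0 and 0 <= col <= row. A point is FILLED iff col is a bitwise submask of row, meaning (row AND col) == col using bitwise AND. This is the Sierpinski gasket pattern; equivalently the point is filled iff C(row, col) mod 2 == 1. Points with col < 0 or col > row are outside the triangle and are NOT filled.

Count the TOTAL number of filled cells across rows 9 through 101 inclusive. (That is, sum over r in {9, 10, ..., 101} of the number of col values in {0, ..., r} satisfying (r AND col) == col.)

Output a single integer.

r9=1001 pc2: +4 =4
r10=1010 pc2: +4 =8
r11=1011 pc3: +8 =16
r12=1100 pc2: +4 =20
r13=1101 pc3: +8 =28
r14=1110 pc3: +8 =36
r15=1111 pc4: +16 =52
r16=10000 pc1: +2 =54
r17=10001 pc2: +4 =58
r18=10010 pc2: +4 =62
r19=10011 pc3: +8 =70
r20=10100 pc2: +4 =74
r21=10101 pc3: +8 =82
r22=10110 pc3: +8 =90
r23=10111 pc4: +16 =106
r24=11000 pc2: +4 =110
r25=11001 pc3: +8 =118
r26=11010 pc3: +8 =126
r27=11011 pc4: +16 =142
r28=11100 pc3: +8 =150
r29=11101 pc4: +16 =166
r30=11110 pc4: +16 =182
r31=11111 pc5: +32 =214
r32=100000 pc1: +2 =216
r33=100001 pc2: +4 =220
r34=100010 pc2: +4 =224
r35=100011 pc3: +8 =232
r36=100100 pc2: +4 =236
r37=100101 pc3: +8 =244
r38=100110 pc3: +8 =252
r39=100111 pc4: +16 =268
r40=101000 pc2: +4 =272
r41=101001 pc3: +8 =280
r42=101010 pc3: +8 =288
r43=101011 pc4: +16 =304
r44=101100 pc3: +8 =312
r45=101101 pc4: +16 =328
r46=101110 pc4: +16 =344
r47=101111 pc5: +32 =376
r48=110000 pc2: +4 =380
r49=110001 pc3: +8 =388
r50=110010 pc3: +8 =396
r51=110011 pc4: +16 =412
r52=110100 pc3: +8 =420
r53=110101 pc4: +16 =436
r54=110110 pc4: +16 =452
r55=110111 pc5: +32 =484
r56=111000 pc3: +8 =492
r57=111001 pc4: +16 =508
r58=111010 pc4: +16 =524
r59=111011 pc5: +32 =556
r60=111100 pc4: +16 =572
r61=111101 pc5: +32 =604
r62=111110 pc5: +32 =636
r63=111111 pc6: +64 =700
r64=1000000 pc1: +2 =702
r65=1000001 pc2: +4 =706
r66=1000010 pc2: +4 =710
r67=1000011 pc3: +8 =718
r68=1000100 pc2: +4 =722
r69=1000101 pc3: +8 =730
r70=1000110 pc3: +8 =738
r71=1000111 pc4: +16 =754
r72=1001000 pc2: +4 =758
r73=1001001 pc3: +8 =766
r74=1001010 pc3: +8 =774
r75=1001011 pc4: +16 =790
r76=1001100 pc3: +8 =798
r77=1001101 pc4: +16 =814
r78=1001110 pc4: +16 =830
r79=1001111 pc5: +32 =862
r80=1010000 pc2: +4 =866
r81=1010001 pc3: +8 =874
r82=1010010 pc3: +8 =882
r83=1010011 pc4: +16 =898
r84=1010100 pc3: +8 =906
r85=1010101 pc4: +16 =922
r86=1010110 pc4: +16 =938
r87=1010111 pc5: +32 =970
r88=1011000 pc3: +8 =978
r89=1011001 pc4: +16 =994
r90=1011010 pc4: +16 =1010
r91=1011011 pc5: +32 =1042
r92=1011100 pc4: +16 =1058
r93=1011101 pc5: +32 =1090
r94=1011110 pc5: +32 =1122
r95=1011111 pc6: +64 =1186
r96=1100000 pc2: +4 =1190
r97=1100001 pc3: +8 =1198
r98=1100010 pc3: +8 =1206
r99=1100011 pc4: +16 =1222
r100=1100100 pc3: +8 =1230
r101=1100101 pc4: +16 =1246

Answer: 1246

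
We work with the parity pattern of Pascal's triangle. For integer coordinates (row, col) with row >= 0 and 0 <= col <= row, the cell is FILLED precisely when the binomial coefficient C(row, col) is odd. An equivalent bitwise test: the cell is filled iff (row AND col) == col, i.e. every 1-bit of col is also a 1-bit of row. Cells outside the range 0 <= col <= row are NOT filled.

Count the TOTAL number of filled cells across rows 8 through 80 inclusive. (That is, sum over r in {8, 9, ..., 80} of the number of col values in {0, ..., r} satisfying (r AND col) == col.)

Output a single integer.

Answer: 868

Derivation:
r8=1000 pc1: +2 =2
r9=1001 pc2: +4 =6
r10=1010 pc2: +4 =10
r11=1011 pc3: +8 =18
r12=1100 pc2: +4 =22
r13=1101 pc3: +8 =30
r14=1110 pc3: +8 =38
r15=1111 pc4: +16 =54
r16=10000 pc1: +2 =56
r17=10001 pc2: +4 =60
r18=10010 pc2: +4 =64
r19=10011 pc3: +8 =72
r20=10100 pc2: +4 =76
r21=10101 pc3: +8 =84
r22=10110 pc3: +8 =92
r23=10111 pc4: +16 =108
r24=11000 pc2: +4 =112
r25=11001 pc3: +8 =120
r26=11010 pc3: +8 =128
r27=11011 pc4: +16 =144
r28=11100 pc3: +8 =152
r29=11101 pc4: +16 =168
r30=11110 pc4: +16 =184
r31=11111 pc5: +32 =216
r32=100000 pc1: +2 =218
r33=100001 pc2: +4 =222
r34=100010 pc2: +4 =226
r35=100011 pc3: +8 =234
r36=100100 pc2: +4 =238
r37=100101 pc3: +8 =246
r38=100110 pc3: +8 =254
r39=100111 pc4: +16 =270
r40=101000 pc2: +4 =274
r41=101001 pc3: +8 =282
r42=101010 pc3: +8 =290
r43=101011 pc4: +16 =306
r44=101100 pc3: +8 =314
r45=101101 pc4: +16 =330
r46=101110 pc4: +16 =346
r47=101111 pc5: +32 =378
r48=110000 pc2: +4 =382
r49=110001 pc3: +8 =390
r50=110010 pc3: +8 =398
r51=110011 pc4: +16 =414
r52=110100 pc3: +8 =422
r53=110101 pc4: +16 =438
r54=110110 pc4: +16 =454
r55=110111 pc5: +32 =486
r56=111000 pc3: +8 =494
r57=111001 pc4: +16 =510
r58=111010 pc4: +16 =526
r59=111011 pc5: +32 =558
r60=111100 pc4: +16 =574
r61=111101 pc5: +32 =606
r62=111110 pc5: +32 =638
r63=111111 pc6: +64 =702
r64=1000000 pc1: +2 =704
r65=1000001 pc2: +4 =708
r66=1000010 pc2: +4 =712
r67=1000011 pc3: +8 =720
r68=1000100 pc2: +4 =724
r69=1000101 pc3: +8 =732
r70=1000110 pc3: +8 =740
r71=1000111 pc4: +16 =756
r72=1001000 pc2: +4 =760
r73=1001001 pc3: +8 =768
r74=1001010 pc3: +8 =776
r75=1001011 pc4: +16 =792
r76=1001100 pc3: +8 =800
r77=1001101 pc4: +16 =816
r78=1001110 pc4: +16 =832
r79=1001111 pc5: +32 =864
r80=1010000 pc2: +4 =868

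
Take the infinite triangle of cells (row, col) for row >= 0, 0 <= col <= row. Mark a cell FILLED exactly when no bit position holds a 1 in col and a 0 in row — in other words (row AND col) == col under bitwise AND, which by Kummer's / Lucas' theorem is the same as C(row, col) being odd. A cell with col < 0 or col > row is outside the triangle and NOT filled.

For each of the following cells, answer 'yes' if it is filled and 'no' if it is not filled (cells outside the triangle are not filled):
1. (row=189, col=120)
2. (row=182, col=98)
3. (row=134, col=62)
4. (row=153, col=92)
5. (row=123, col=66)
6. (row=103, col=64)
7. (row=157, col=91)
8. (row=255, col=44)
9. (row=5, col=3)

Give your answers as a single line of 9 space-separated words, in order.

Answer: no no no no yes yes no yes no

Derivation:
(189,120): row=0b10111101, col=0b1111000, row AND col = 0b111000 = 56; 56 != 120 -> empty
(182,98): row=0b10110110, col=0b1100010, row AND col = 0b100010 = 34; 34 != 98 -> empty
(134,62): row=0b10000110, col=0b111110, row AND col = 0b110 = 6; 6 != 62 -> empty
(153,92): row=0b10011001, col=0b1011100, row AND col = 0b11000 = 24; 24 != 92 -> empty
(123,66): row=0b1111011, col=0b1000010, row AND col = 0b1000010 = 66; 66 == 66 -> filled
(103,64): row=0b1100111, col=0b1000000, row AND col = 0b1000000 = 64; 64 == 64 -> filled
(157,91): row=0b10011101, col=0b1011011, row AND col = 0b11001 = 25; 25 != 91 -> empty
(255,44): row=0b11111111, col=0b101100, row AND col = 0b101100 = 44; 44 == 44 -> filled
(5,3): row=0b101, col=0b11, row AND col = 0b1 = 1; 1 != 3 -> empty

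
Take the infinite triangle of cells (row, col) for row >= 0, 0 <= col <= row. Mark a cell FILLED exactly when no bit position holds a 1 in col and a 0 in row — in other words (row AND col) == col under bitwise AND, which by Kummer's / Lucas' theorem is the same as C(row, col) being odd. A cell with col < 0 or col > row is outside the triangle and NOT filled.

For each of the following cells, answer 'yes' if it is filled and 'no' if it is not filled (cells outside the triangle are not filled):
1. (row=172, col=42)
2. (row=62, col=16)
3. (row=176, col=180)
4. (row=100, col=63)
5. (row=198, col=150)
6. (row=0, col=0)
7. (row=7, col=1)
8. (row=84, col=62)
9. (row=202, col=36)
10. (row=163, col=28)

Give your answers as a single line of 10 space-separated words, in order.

Answer: no yes no no no yes yes no no no

Derivation:
(172,42): row=0b10101100, col=0b101010, row AND col = 0b101000 = 40; 40 != 42 -> empty
(62,16): row=0b111110, col=0b10000, row AND col = 0b10000 = 16; 16 == 16 -> filled
(176,180): col outside [0, 176] -> not filled
(100,63): row=0b1100100, col=0b111111, row AND col = 0b100100 = 36; 36 != 63 -> empty
(198,150): row=0b11000110, col=0b10010110, row AND col = 0b10000110 = 134; 134 != 150 -> empty
(0,0): row=0b0, col=0b0, row AND col = 0b0 = 0; 0 == 0 -> filled
(7,1): row=0b111, col=0b1, row AND col = 0b1 = 1; 1 == 1 -> filled
(84,62): row=0b1010100, col=0b111110, row AND col = 0b10100 = 20; 20 != 62 -> empty
(202,36): row=0b11001010, col=0b100100, row AND col = 0b0 = 0; 0 != 36 -> empty
(163,28): row=0b10100011, col=0b11100, row AND col = 0b0 = 0; 0 != 28 -> empty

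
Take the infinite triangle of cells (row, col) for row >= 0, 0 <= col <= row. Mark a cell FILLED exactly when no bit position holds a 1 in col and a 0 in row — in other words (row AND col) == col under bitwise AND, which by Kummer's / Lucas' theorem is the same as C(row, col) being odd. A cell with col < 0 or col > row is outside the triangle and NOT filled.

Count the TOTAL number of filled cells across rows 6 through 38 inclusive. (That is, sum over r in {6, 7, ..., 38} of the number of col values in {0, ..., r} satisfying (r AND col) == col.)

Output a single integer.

Answer: 266

Derivation:
r6=110 pc2: +4 =4
r7=111 pc3: +8 =12
r8=1000 pc1: +2 =14
r9=1001 pc2: +4 =18
r10=1010 pc2: +4 =22
r11=1011 pc3: +8 =30
r12=1100 pc2: +4 =34
r13=1101 pc3: +8 =42
r14=1110 pc3: +8 =50
r15=1111 pc4: +16 =66
r16=10000 pc1: +2 =68
r17=10001 pc2: +4 =72
r18=10010 pc2: +4 =76
r19=10011 pc3: +8 =84
r20=10100 pc2: +4 =88
r21=10101 pc3: +8 =96
r22=10110 pc3: +8 =104
r23=10111 pc4: +16 =120
r24=11000 pc2: +4 =124
r25=11001 pc3: +8 =132
r26=11010 pc3: +8 =140
r27=11011 pc4: +16 =156
r28=11100 pc3: +8 =164
r29=11101 pc4: +16 =180
r30=11110 pc4: +16 =196
r31=11111 pc5: +32 =228
r32=100000 pc1: +2 =230
r33=100001 pc2: +4 =234
r34=100010 pc2: +4 =238
r35=100011 pc3: +8 =246
r36=100100 pc2: +4 =250
r37=100101 pc3: +8 =258
r38=100110 pc3: +8 =266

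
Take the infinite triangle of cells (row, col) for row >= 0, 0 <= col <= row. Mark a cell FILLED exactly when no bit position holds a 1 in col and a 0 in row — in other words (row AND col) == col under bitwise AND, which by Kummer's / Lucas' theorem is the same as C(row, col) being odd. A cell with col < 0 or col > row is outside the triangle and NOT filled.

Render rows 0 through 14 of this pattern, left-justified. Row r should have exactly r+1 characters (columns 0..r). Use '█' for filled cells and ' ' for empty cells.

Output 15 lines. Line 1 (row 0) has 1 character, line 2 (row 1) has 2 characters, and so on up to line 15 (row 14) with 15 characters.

r0=0: █
r1=1: ██
r2=10: █ █
r3=11: ████
r4=100: █   █
r5=101: ██  ██
r6=110: █ █ █ █
r7=111: ████████
r8=1000: █       █
r9=1001: ██      ██
r10=1010: █ █     █ █
r11=1011: ████    ████
r12=1100: █   █   █   █
r13=1101: ██  ██  ██  ██
r14=1110: █ █ █ █ █ █ █ █

Answer: █
██
█ █
████
█   █
██  ██
█ █ █ █
████████
█       █
██      ██
█ █     █ █
████    ████
█   █   █   █
██  ██  ██  ██
█ █ █ █ █ █ █ █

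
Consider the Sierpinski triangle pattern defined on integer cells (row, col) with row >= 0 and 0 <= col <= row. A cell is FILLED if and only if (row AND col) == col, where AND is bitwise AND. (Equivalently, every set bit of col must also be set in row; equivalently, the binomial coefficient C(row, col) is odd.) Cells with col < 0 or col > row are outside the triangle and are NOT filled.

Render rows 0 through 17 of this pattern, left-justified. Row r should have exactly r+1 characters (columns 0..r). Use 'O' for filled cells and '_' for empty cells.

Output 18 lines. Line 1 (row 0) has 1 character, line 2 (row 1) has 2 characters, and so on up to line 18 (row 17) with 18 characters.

Answer: O
OO
O_O
OOOO
O___O
OO__OO
O_O_O_O
OOOOOOOO
O_______O
OO______OO
O_O_____O_O
OOOO____OOOO
O___O___O___O
OO__OO__OO__OO
O_O_O_O_O_O_O_O
OOOOOOOOOOOOOOOO
O_______________O
OO______________OO

Derivation:
r0=0: O
r1=1: OO
r2=10: O_O
r3=11: OOOO
r4=100: O___O
r5=101: OO__OO
r6=110: O_O_O_O
r7=111: OOOOOOOO
r8=1000: O_______O
r9=1001: OO______OO
r10=1010: O_O_____O_O
r11=1011: OOOO____OOOO
r12=1100: O___O___O___O
r13=1101: OO__OO__OO__OO
r14=1110: O_O_O_O_O_O_O_O
r15=1111: OOOOOOOOOOOOOOOO
r16=10000: O_______________O
r17=10001: OO______________OO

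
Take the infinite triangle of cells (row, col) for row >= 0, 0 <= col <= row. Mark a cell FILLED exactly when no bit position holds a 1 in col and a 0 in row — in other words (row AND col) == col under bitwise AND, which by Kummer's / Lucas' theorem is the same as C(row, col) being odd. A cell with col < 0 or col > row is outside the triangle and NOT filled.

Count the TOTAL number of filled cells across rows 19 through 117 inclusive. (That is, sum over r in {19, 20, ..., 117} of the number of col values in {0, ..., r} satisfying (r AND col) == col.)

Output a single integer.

r19=10011 pc3: +8 =8
r20=10100 pc2: +4 =12
r21=10101 pc3: +8 =20
r22=10110 pc3: +8 =28
r23=10111 pc4: +16 =44
r24=11000 pc2: +4 =48
r25=11001 pc3: +8 =56
r26=11010 pc3: +8 =64
r27=11011 pc4: +16 =80
r28=11100 pc3: +8 =88
r29=11101 pc4: +16 =104
r30=11110 pc4: +16 =120
r31=11111 pc5: +32 =152
r32=100000 pc1: +2 =154
r33=100001 pc2: +4 =158
r34=100010 pc2: +4 =162
r35=100011 pc3: +8 =170
r36=100100 pc2: +4 =174
r37=100101 pc3: +8 =182
r38=100110 pc3: +8 =190
r39=100111 pc4: +16 =206
r40=101000 pc2: +4 =210
r41=101001 pc3: +8 =218
r42=101010 pc3: +8 =226
r43=101011 pc4: +16 =242
r44=101100 pc3: +8 =250
r45=101101 pc4: +16 =266
r46=101110 pc4: +16 =282
r47=101111 pc5: +32 =314
r48=110000 pc2: +4 =318
r49=110001 pc3: +8 =326
r50=110010 pc3: +8 =334
r51=110011 pc4: +16 =350
r52=110100 pc3: +8 =358
r53=110101 pc4: +16 =374
r54=110110 pc4: +16 =390
r55=110111 pc5: +32 =422
r56=111000 pc3: +8 =430
r57=111001 pc4: +16 =446
r58=111010 pc4: +16 =462
r59=111011 pc5: +32 =494
r60=111100 pc4: +16 =510
r61=111101 pc5: +32 =542
r62=111110 pc5: +32 =574
r63=111111 pc6: +64 =638
r64=1000000 pc1: +2 =640
r65=1000001 pc2: +4 =644
r66=1000010 pc2: +4 =648
r67=1000011 pc3: +8 =656
r68=1000100 pc2: +4 =660
r69=1000101 pc3: +8 =668
r70=1000110 pc3: +8 =676
r71=1000111 pc4: +16 =692
r72=1001000 pc2: +4 =696
r73=1001001 pc3: +8 =704
r74=1001010 pc3: +8 =712
r75=1001011 pc4: +16 =728
r76=1001100 pc3: +8 =736
r77=1001101 pc4: +16 =752
r78=1001110 pc4: +16 =768
r79=1001111 pc5: +32 =800
r80=1010000 pc2: +4 =804
r81=1010001 pc3: +8 =812
r82=1010010 pc3: +8 =820
r83=1010011 pc4: +16 =836
r84=1010100 pc3: +8 =844
r85=1010101 pc4: +16 =860
r86=1010110 pc4: +16 =876
r87=1010111 pc5: +32 =908
r88=1011000 pc3: +8 =916
r89=1011001 pc4: +16 =932
r90=1011010 pc4: +16 =948
r91=1011011 pc5: +32 =980
r92=1011100 pc4: +16 =996
r93=1011101 pc5: +32 =1028
r94=1011110 pc5: +32 =1060
r95=1011111 pc6: +64 =1124
r96=1100000 pc2: +4 =1128
r97=1100001 pc3: +8 =1136
r98=1100010 pc3: +8 =1144
r99=1100011 pc4: +16 =1160
r100=1100100 pc3: +8 =1168
r101=1100101 pc4: +16 =1184
r102=1100110 pc4: +16 =1200
r103=1100111 pc5: +32 =1232
r104=1101000 pc3: +8 =1240
r105=1101001 pc4: +16 =1256
r106=1101010 pc4: +16 =1272
r107=1101011 pc5: +32 =1304
r108=1101100 pc4: +16 =1320
r109=1101101 pc5: +32 =1352
r110=1101110 pc5: +32 =1384
r111=1101111 pc6: +64 =1448
r112=1110000 pc3: +8 =1456
r113=1110001 pc4: +16 =1472
r114=1110010 pc4: +16 =1488
r115=1110011 pc5: +32 =1520
r116=1110100 pc4: +16 =1536
r117=1110101 pc5: +32 =1568

Answer: 1568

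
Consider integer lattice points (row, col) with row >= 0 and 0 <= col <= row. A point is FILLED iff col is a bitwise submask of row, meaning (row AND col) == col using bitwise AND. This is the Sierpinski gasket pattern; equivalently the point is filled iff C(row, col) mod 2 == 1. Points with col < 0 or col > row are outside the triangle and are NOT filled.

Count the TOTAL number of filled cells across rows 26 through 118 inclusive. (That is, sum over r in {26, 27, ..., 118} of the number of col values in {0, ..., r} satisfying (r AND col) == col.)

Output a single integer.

Answer: 1544

Derivation:
r26=11010 pc3: +8 =8
r27=11011 pc4: +16 =24
r28=11100 pc3: +8 =32
r29=11101 pc4: +16 =48
r30=11110 pc4: +16 =64
r31=11111 pc5: +32 =96
r32=100000 pc1: +2 =98
r33=100001 pc2: +4 =102
r34=100010 pc2: +4 =106
r35=100011 pc3: +8 =114
r36=100100 pc2: +4 =118
r37=100101 pc3: +8 =126
r38=100110 pc3: +8 =134
r39=100111 pc4: +16 =150
r40=101000 pc2: +4 =154
r41=101001 pc3: +8 =162
r42=101010 pc3: +8 =170
r43=101011 pc4: +16 =186
r44=101100 pc3: +8 =194
r45=101101 pc4: +16 =210
r46=101110 pc4: +16 =226
r47=101111 pc5: +32 =258
r48=110000 pc2: +4 =262
r49=110001 pc3: +8 =270
r50=110010 pc3: +8 =278
r51=110011 pc4: +16 =294
r52=110100 pc3: +8 =302
r53=110101 pc4: +16 =318
r54=110110 pc4: +16 =334
r55=110111 pc5: +32 =366
r56=111000 pc3: +8 =374
r57=111001 pc4: +16 =390
r58=111010 pc4: +16 =406
r59=111011 pc5: +32 =438
r60=111100 pc4: +16 =454
r61=111101 pc5: +32 =486
r62=111110 pc5: +32 =518
r63=111111 pc6: +64 =582
r64=1000000 pc1: +2 =584
r65=1000001 pc2: +4 =588
r66=1000010 pc2: +4 =592
r67=1000011 pc3: +8 =600
r68=1000100 pc2: +4 =604
r69=1000101 pc3: +8 =612
r70=1000110 pc3: +8 =620
r71=1000111 pc4: +16 =636
r72=1001000 pc2: +4 =640
r73=1001001 pc3: +8 =648
r74=1001010 pc3: +8 =656
r75=1001011 pc4: +16 =672
r76=1001100 pc3: +8 =680
r77=1001101 pc4: +16 =696
r78=1001110 pc4: +16 =712
r79=1001111 pc5: +32 =744
r80=1010000 pc2: +4 =748
r81=1010001 pc3: +8 =756
r82=1010010 pc3: +8 =764
r83=1010011 pc4: +16 =780
r84=1010100 pc3: +8 =788
r85=1010101 pc4: +16 =804
r86=1010110 pc4: +16 =820
r87=1010111 pc5: +32 =852
r88=1011000 pc3: +8 =860
r89=1011001 pc4: +16 =876
r90=1011010 pc4: +16 =892
r91=1011011 pc5: +32 =924
r92=1011100 pc4: +16 =940
r93=1011101 pc5: +32 =972
r94=1011110 pc5: +32 =1004
r95=1011111 pc6: +64 =1068
r96=1100000 pc2: +4 =1072
r97=1100001 pc3: +8 =1080
r98=1100010 pc3: +8 =1088
r99=1100011 pc4: +16 =1104
r100=1100100 pc3: +8 =1112
r101=1100101 pc4: +16 =1128
r102=1100110 pc4: +16 =1144
r103=1100111 pc5: +32 =1176
r104=1101000 pc3: +8 =1184
r105=1101001 pc4: +16 =1200
r106=1101010 pc4: +16 =1216
r107=1101011 pc5: +32 =1248
r108=1101100 pc4: +16 =1264
r109=1101101 pc5: +32 =1296
r110=1101110 pc5: +32 =1328
r111=1101111 pc6: +64 =1392
r112=1110000 pc3: +8 =1400
r113=1110001 pc4: +16 =1416
r114=1110010 pc4: +16 =1432
r115=1110011 pc5: +32 =1464
r116=1110100 pc4: +16 =1480
r117=1110101 pc5: +32 =1512
r118=1110110 pc5: +32 =1544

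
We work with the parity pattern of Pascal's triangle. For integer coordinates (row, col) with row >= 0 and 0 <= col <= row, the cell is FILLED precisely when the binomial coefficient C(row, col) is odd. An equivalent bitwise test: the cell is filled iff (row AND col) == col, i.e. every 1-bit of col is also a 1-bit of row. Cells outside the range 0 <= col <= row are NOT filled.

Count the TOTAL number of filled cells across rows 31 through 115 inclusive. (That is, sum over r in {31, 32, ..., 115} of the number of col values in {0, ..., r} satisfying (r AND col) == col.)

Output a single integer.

r31=11111 pc5: +32 =32
r32=100000 pc1: +2 =34
r33=100001 pc2: +4 =38
r34=100010 pc2: +4 =42
r35=100011 pc3: +8 =50
r36=100100 pc2: +4 =54
r37=100101 pc3: +8 =62
r38=100110 pc3: +8 =70
r39=100111 pc4: +16 =86
r40=101000 pc2: +4 =90
r41=101001 pc3: +8 =98
r42=101010 pc3: +8 =106
r43=101011 pc4: +16 =122
r44=101100 pc3: +8 =130
r45=101101 pc4: +16 =146
r46=101110 pc4: +16 =162
r47=101111 pc5: +32 =194
r48=110000 pc2: +4 =198
r49=110001 pc3: +8 =206
r50=110010 pc3: +8 =214
r51=110011 pc4: +16 =230
r52=110100 pc3: +8 =238
r53=110101 pc4: +16 =254
r54=110110 pc4: +16 =270
r55=110111 pc5: +32 =302
r56=111000 pc3: +8 =310
r57=111001 pc4: +16 =326
r58=111010 pc4: +16 =342
r59=111011 pc5: +32 =374
r60=111100 pc4: +16 =390
r61=111101 pc5: +32 =422
r62=111110 pc5: +32 =454
r63=111111 pc6: +64 =518
r64=1000000 pc1: +2 =520
r65=1000001 pc2: +4 =524
r66=1000010 pc2: +4 =528
r67=1000011 pc3: +8 =536
r68=1000100 pc2: +4 =540
r69=1000101 pc3: +8 =548
r70=1000110 pc3: +8 =556
r71=1000111 pc4: +16 =572
r72=1001000 pc2: +4 =576
r73=1001001 pc3: +8 =584
r74=1001010 pc3: +8 =592
r75=1001011 pc4: +16 =608
r76=1001100 pc3: +8 =616
r77=1001101 pc4: +16 =632
r78=1001110 pc4: +16 =648
r79=1001111 pc5: +32 =680
r80=1010000 pc2: +4 =684
r81=1010001 pc3: +8 =692
r82=1010010 pc3: +8 =700
r83=1010011 pc4: +16 =716
r84=1010100 pc3: +8 =724
r85=1010101 pc4: +16 =740
r86=1010110 pc4: +16 =756
r87=1010111 pc5: +32 =788
r88=1011000 pc3: +8 =796
r89=1011001 pc4: +16 =812
r90=1011010 pc4: +16 =828
r91=1011011 pc5: +32 =860
r92=1011100 pc4: +16 =876
r93=1011101 pc5: +32 =908
r94=1011110 pc5: +32 =940
r95=1011111 pc6: +64 =1004
r96=1100000 pc2: +4 =1008
r97=1100001 pc3: +8 =1016
r98=1100010 pc3: +8 =1024
r99=1100011 pc4: +16 =1040
r100=1100100 pc3: +8 =1048
r101=1100101 pc4: +16 =1064
r102=1100110 pc4: +16 =1080
r103=1100111 pc5: +32 =1112
r104=1101000 pc3: +8 =1120
r105=1101001 pc4: +16 =1136
r106=1101010 pc4: +16 =1152
r107=1101011 pc5: +32 =1184
r108=1101100 pc4: +16 =1200
r109=1101101 pc5: +32 =1232
r110=1101110 pc5: +32 =1264
r111=1101111 pc6: +64 =1328
r112=1110000 pc3: +8 =1336
r113=1110001 pc4: +16 =1352
r114=1110010 pc4: +16 =1368
r115=1110011 pc5: +32 =1400

Answer: 1400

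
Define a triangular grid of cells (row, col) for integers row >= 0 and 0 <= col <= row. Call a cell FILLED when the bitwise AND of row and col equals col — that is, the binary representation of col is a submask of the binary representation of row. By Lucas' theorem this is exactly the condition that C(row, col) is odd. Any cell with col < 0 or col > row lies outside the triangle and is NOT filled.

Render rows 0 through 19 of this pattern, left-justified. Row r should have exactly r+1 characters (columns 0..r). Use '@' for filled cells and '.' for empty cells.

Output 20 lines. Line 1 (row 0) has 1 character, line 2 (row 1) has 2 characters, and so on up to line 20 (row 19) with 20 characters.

Answer: @
@@
@.@
@@@@
@...@
@@..@@
@.@.@.@
@@@@@@@@
@.......@
@@......@@
@.@.....@.@
@@@@....@@@@
@...@...@...@
@@..@@..@@..@@
@.@.@.@.@.@.@.@
@@@@@@@@@@@@@@@@
@...............@
@@..............@@
@.@.............@.@
@@@@............@@@@

Derivation:
r0=0: @
r1=1: @@
r2=10: @.@
r3=11: @@@@
r4=100: @...@
r5=101: @@..@@
r6=110: @.@.@.@
r7=111: @@@@@@@@
r8=1000: @.......@
r9=1001: @@......@@
r10=1010: @.@.....@.@
r11=1011: @@@@....@@@@
r12=1100: @...@...@...@
r13=1101: @@..@@..@@..@@
r14=1110: @.@.@.@.@.@.@.@
r15=1111: @@@@@@@@@@@@@@@@
r16=10000: @...............@
r17=10001: @@..............@@
r18=10010: @.@.............@.@
r19=10011: @@@@............@@@@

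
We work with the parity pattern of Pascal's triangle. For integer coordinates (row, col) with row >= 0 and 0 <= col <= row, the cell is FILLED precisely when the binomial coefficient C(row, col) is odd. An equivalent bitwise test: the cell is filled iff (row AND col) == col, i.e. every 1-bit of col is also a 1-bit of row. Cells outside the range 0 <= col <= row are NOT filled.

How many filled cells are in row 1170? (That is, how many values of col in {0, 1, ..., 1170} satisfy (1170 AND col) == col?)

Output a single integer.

1170 in binary = 10010010010
popcount(1170) = number of 1-bits in 10010010010 = 4
A col c satisfies (1170 AND c) == c iff every set bit of c is also set in 1170; each of the 4 set bits of 1170 can independently be on or off in c.
count = 2^4 = 16

Answer: 16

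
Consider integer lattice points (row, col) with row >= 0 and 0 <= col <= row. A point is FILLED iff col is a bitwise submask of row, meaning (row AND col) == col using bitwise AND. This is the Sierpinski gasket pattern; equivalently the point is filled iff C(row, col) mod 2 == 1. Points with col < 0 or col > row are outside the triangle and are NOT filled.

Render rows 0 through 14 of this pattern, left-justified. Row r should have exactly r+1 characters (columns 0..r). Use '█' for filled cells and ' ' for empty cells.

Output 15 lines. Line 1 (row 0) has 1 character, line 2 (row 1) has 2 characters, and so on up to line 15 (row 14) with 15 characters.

r0=0: █
r1=1: ██
r2=10: █ █
r3=11: ████
r4=100: █   █
r5=101: ██  ██
r6=110: █ █ █ █
r7=111: ████████
r8=1000: █       █
r9=1001: ██      ██
r10=1010: █ █     █ █
r11=1011: ████    ████
r12=1100: █   █   █   █
r13=1101: ██  ██  ██  ██
r14=1110: █ █ █ █ █ █ █ █

Answer: █
██
█ █
████
█   █
██  ██
█ █ █ █
████████
█       █
██      ██
█ █     █ █
████    ████
█   █   █   █
██  ██  ██  ██
█ █ █ █ █ █ █ █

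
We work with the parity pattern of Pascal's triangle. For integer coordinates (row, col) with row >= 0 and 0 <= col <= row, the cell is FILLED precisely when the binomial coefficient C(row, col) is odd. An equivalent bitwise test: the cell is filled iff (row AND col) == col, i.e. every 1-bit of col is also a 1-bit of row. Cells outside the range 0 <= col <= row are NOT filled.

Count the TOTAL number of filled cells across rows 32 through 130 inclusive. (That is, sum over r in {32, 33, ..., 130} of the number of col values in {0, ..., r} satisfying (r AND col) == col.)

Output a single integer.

r32=100000 pc1: +2 =2
r33=100001 pc2: +4 =6
r34=100010 pc2: +4 =10
r35=100011 pc3: +8 =18
r36=100100 pc2: +4 =22
r37=100101 pc3: +8 =30
r38=100110 pc3: +8 =38
r39=100111 pc4: +16 =54
r40=101000 pc2: +4 =58
r41=101001 pc3: +8 =66
r42=101010 pc3: +8 =74
r43=101011 pc4: +16 =90
r44=101100 pc3: +8 =98
r45=101101 pc4: +16 =114
r46=101110 pc4: +16 =130
r47=101111 pc5: +32 =162
r48=110000 pc2: +4 =166
r49=110001 pc3: +8 =174
r50=110010 pc3: +8 =182
r51=110011 pc4: +16 =198
r52=110100 pc3: +8 =206
r53=110101 pc4: +16 =222
r54=110110 pc4: +16 =238
r55=110111 pc5: +32 =270
r56=111000 pc3: +8 =278
r57=111001 pc4: +16 =294
r58=111010 pc4: +16 =310
r59=111011 pc5: +32 =342
r60=111100 pc4: +16 =358
r61=111101 pc5: +32 =390
r62=111110 pc5: +32 =422
r63=111111 pc6: +64 =486
r64=1000000 pc1: +2 =488
r65=1000001 pc2: +4 =492
r66=1000010 pc2: +4 =496
r67=1000011 pc3: +8 =504
r68=1000100 pc2: +4 =508
r69=1000101 pc3: +8 =516
r70=1000110 pc3: +8 =524
r71=1000111 pc4: +16 =540
r72=1001000 pc2: +4 =544
r73=1001001 pc3: +8 =552
r74=1001010 pc3: +8 =560
r75=1001011 pc4: +16 =576
r76=1001100 pc3: +8 =584
r77=1001101 pc4: +16 =600
r78=1001110 pc4: +16 =616
r79=1001111 pc5: +32 =648
r80=1010000 pc2: +4 =652
r81=1010001 pc3: +8 =660
r82=1010010 pc3: +8 =668
r83=1010011 pc4: +16 =684
r84=1010100 pc3: +8 =692
r85=1010101 pc4: +16 =708
r86=1010110 pc4: +16 =724
r87=1010111 pc5: +32 =756
r88=1011000 pc3: +8 =764
r89=1011001 pc4: +16 =780
r90=1011010 pc4: +16 =796
r91=1011011 pc5: +32 =828
r92=1011100 pc4: +16 =844
r93=1011101 pc5: +32 =876
r94=1011110 pc5: +32 =908
r95=1011111 pc6: +64 =972
r96=1100000 pc2: +4 =976
r97=1100001 pc3: +8 =984
r98=1100010 pc3: +8 =992
r99=1100011 pc4: +16 =1008
r100=1100100 pc3: +8 =1016
r101=1100101 pc4: +16 =1032
r102=1100110 pc4: +16 =1048
r103=1100111 pc5: +32 =1080
r104=1101000 pc3: +8 =1088
r105=1101001 pc4: +16 =1104
r106=1101010 pc4: +16 =1120
r107=1101011 pc5: +32 =1152
r108=1101100 pc4: +16 =1168
r109=1101101 pc5: +32 =1200
r110=1101110 pc5: +32 =1232
r111=1101111 pc6: +64 =1296
r112=1110000 pc3: +8 =1304
r113=1110001 pc4: +16 =1320
r114=1110010 pc4: +16 =1336
r115=1110011 pc5: +32 =1368
r116=1110100 pc4: +16 =1384
r117=1110101 pc5: +32 =1416
r118=1110110 pc5: +32 =1448
r119=1110111 pc6: +64 =1512
r120=1111000 pc4: +16 =1528
r121=1111001 pc5: +32 =1560
r122=1111010 pc5: +32 =1592
r123=1111011 pc6: +64 =1656
r124=1111100 pc5: +32 =1688
r125=1111101 pc6: +64 =1752
r126=1111110 pc6: +64 =1816
r127=1111111 pc7: +128 =1944
r128=10000000 pc1: +2 =1946
r129=10000001 pc2: +4 =1950
r130=10000010 pc2: +4 =1954

Answer: 1954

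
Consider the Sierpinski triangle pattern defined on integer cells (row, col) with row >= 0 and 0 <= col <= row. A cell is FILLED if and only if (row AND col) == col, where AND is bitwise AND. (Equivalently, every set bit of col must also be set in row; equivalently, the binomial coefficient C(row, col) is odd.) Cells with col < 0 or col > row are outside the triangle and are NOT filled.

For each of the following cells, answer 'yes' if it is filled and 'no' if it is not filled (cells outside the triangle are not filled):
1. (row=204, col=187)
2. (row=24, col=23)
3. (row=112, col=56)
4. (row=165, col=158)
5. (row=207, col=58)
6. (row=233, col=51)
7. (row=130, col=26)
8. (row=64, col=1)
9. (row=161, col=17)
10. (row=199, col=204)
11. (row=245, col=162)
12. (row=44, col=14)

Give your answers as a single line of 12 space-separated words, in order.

(204,187): row=0b11001100, col=0b10111011, row AND col = 0b10001000 = 136; 136 != 187 -> empty
(24,23): row=0b11000, col=0b10111, row AND col = 0b10000 = 16; 16 != 23 -> empty
(112,56): row=0b1110000, col=0b111000, row AND col = 0b110000 = 48; 48 != 56 -> empty
(165,158): row=0b10100101, col=0b10011110, row AND col = 0b10000100 = 132; 132 != 158 -> empty
(207,58): row=0b11001111, col=0b111010, row AND col = 0b1010 = 10; 10 != 58 -> empty
(233,51): row=0b11101001, col=0b110011, row AND col = 0b100001 = 33; 33 != 51 -> empty
(130,26): row=0b10000010, col=0b11010, row AND col = 0b10 = 2; 2 != 26 -> empty
(64,1): row=0b1000000, col=0b1, row AND col = 0b0 = 0; 0 != 1 -> empty
(161,17): row=0b10100001, col=0b10001, row AND col = 0b1 = 1; 1 != 17 -> empty
(199,204): col outside [0, 199] -> not filled
(245,162): row=0b11110101, col=0b10100010, row AND col = 0b10100000 = 160; 160 != 162 -> empty
(44,14): row=0b101100, col=0b1110, row AND col = 0b1100 = 12; 12 != 14 -> empty

Answer: no no no no no no no no no no no no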